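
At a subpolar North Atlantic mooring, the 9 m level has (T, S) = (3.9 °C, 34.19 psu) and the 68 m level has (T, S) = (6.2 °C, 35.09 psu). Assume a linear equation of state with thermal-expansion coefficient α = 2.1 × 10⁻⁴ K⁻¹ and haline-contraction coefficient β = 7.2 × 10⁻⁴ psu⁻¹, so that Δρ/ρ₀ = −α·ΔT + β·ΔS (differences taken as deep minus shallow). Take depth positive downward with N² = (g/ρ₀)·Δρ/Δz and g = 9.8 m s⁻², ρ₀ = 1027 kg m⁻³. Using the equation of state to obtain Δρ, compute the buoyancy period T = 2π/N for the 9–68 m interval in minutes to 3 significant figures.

20.0 min

ΔT = +2.3 K, ΔS = +0.90 psu (deep − shallow).
Δρ/ρ₀ = −αΔT + βΔS = -4.83 × 10⁻⁴ + 6.48 × 10⁻⁴ = 1.65 × 10⁻⁴, so Δρ ≈ 0.1695 kg m⁻³.
N² = (g/ρ₀)·Δρ/Δz = g·(Δρ/ρ₀)/Δz = 9.8 × 1.65 × 10⁻⁴ / 59 = 2.7407 × 10⁻⁵ s⁻².
N = √(2.7407 × 10⁻⁵) = 5.2352 × 10⁻³ rad s⁻¹ → T = 2π/N = 1.2002 × 10³ s = 20.003 min ≈ 20.0 min.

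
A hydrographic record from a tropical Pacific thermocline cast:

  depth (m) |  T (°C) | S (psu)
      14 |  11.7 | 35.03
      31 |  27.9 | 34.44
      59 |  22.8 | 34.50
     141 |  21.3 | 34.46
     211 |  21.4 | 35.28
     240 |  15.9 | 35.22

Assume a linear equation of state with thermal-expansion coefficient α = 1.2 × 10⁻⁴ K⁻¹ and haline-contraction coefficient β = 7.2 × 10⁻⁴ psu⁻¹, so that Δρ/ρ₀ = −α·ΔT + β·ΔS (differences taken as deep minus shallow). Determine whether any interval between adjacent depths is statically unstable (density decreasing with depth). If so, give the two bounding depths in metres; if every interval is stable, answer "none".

14–31 m

Evaluate Δρ/ρ₀ = −αΔT + βΔS across each adjacent pair:
  14–31 m: −αΔT+βΔS = −(1.2 × 10⁻⁴)(+16.2)+(7.2 × 10⁻⁴)(-0.59) = -2.4 × 10⁻³ → UNSTABLE
  31–59 m: −αΔT+βΔS = −(1.2 × 10⁻⁴)(-5.1)+(7.2 × 10⁻⁴)(+0.06) = 6.6 × 10⁻⁴ → stable
  59–141 m: −αΔT+βΔS = −(1.2 × 10⁻⁴)(-1.5)+(7.2 × 10⁻⁴)(-0.04) = 1.5 × 10⁻⁴ → stable
  141–211 m: −αΔT+βΔS = −(1.2 × 10⁻⁴)(+0.1)+(7.2 × 10⁻⁴)(+0.82) = 5.8 × 10⁻⁴ → stable
  211–240 m: −αΔT+βΔS = −(1.2 × 10⁻⁴)(-5.5)+(7.2 × 10⁻⁴)(-0.06) = 6.2 × 10⁻⁴ → stable
The 14–31 m interval has Δρ < 0: lighter water underlies denser water.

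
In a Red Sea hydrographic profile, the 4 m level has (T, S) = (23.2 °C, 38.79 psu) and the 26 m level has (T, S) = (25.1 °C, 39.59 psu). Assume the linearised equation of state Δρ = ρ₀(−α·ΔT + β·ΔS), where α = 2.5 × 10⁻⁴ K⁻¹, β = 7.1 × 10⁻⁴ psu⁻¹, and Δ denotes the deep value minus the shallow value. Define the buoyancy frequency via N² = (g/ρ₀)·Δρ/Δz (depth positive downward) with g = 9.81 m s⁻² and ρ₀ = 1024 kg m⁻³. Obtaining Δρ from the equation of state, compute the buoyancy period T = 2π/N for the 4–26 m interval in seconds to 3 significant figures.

976 s

ΔT = +1.9 K, ΔS = +0.80 psu (deep − shallow).
Δρ/ρ₀ = −αΔT + βΔS = -4.75 × 10⁻⁴ + 5.68 × 10⁻⁴ = 9.30 × 10⁻⁵, so Δρ ≈ 0.09523 kg m⁻³.
N² = (g/ρ₀)·Δρ/Δz = g·(Δρ/ρ₀)/Δz = 9.81 × 9.30 × 10⁻⁵ / 22 = 4.1470 × 10⁻⁵ s⁻².
N = √(4.1470 × 10⁻⁵) = 6.4397 × 10⁻³ rad s⁻¹ → T = 2π/N = 975.70 s ≈ 976 s.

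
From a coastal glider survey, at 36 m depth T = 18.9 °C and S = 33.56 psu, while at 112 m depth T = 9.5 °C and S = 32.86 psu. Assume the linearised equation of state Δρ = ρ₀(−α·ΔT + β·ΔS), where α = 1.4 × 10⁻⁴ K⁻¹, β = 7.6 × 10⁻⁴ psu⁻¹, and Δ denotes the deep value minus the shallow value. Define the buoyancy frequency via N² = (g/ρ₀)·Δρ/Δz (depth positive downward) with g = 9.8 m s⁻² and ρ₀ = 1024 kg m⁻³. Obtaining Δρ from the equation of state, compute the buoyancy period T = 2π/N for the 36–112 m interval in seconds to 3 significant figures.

ΔT = -9.4 K, ΔS = -0.70 psu (deep − shallow).
Δρ/ρ₀ = −αΔT + βΔS = 1.316 × 10⁻³ − 5.32 × 10⁻⁴ = 7.84 × 10⁻⁴, so Δρ ≈ 0.8028 kg m⁻³.
N² = (g/ρ₀)·Δρ/Δz = g·(Δρ/ρ₀)/Δz = 9.8 × 7.84 × 10⁻⁴ / 76 = 1.0109 × 10⁻⁴ s⁻².
N = √(1.0109 × 10⁻⁴) = 0.010054 rad s⁻¹ → T = 2π/N = 624.94 s ≈ 625 s.

625 s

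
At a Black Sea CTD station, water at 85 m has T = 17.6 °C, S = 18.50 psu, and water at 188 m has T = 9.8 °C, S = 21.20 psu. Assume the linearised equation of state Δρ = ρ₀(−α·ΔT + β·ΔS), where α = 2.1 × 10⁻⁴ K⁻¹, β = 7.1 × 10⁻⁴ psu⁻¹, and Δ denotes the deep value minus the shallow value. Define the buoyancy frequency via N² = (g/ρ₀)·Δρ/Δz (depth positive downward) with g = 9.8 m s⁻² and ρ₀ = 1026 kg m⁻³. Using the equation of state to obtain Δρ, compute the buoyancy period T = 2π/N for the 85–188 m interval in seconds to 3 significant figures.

ΔT = -7.8 K, ΔS = +2.70 psu (deep − shallow).
Δρ/ρ₀ = −αΔT + βΔS = 1.638 × 10⁻³ + 1.917 × 10⁻³ = 3.555 × 10⁻³, so Δρ ≈ 3.647 kg m⁻³.
N² = (g/ρ₀)·Δρ/Δz = g·(Δρ/ρ₀)/Δz = 9.8 × 3.555 × 10⁻³ / 103 = 3.3824 × 10⁻⁴ s⁻².
N = √(3.3824 × 10⁻⁴) = 0.018391 rad s⁻¹ → T = 2π/N = 341.64 s ≈ 342 s.

342 s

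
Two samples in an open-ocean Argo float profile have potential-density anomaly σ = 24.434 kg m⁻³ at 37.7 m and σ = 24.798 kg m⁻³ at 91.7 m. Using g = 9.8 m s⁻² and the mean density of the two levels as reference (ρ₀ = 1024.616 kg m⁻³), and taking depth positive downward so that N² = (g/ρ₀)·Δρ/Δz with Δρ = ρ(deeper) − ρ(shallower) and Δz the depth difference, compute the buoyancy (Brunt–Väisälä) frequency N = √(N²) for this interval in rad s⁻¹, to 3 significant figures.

Δρ = 1024.798 − 1024.434 = 0.364 kg m⁻³ over Δz = 91.7 − 37.7 = 54 m.
N² = (9.8/1024.616) × (0.364/54) = 6.4472 × 10⁻⁵ s⁻².
N = √(6.4472 × 10⁻⁵) = 8.0294 × 10⁻³ rad s⁻¹ ≈ 8.03 × 10⁻³ rad s⁻¹.

8.03 × 10⁻³ rad s⁻¹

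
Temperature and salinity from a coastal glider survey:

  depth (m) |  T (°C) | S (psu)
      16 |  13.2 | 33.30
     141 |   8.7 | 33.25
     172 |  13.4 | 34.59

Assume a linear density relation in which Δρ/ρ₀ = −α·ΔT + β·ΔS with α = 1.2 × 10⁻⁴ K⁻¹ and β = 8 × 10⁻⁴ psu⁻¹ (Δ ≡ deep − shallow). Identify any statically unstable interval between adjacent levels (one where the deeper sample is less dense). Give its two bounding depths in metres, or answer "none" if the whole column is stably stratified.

Evaluate Δρ/ρ₀ = −αΔT + βΔS across each adjacent pair:
  16–141 m: −αΔT+βΔS = −(1.2 × 10⁻⁴)(-4.5)+(8 × 10⁻⁴)(-0.05) = 5.0 × 10⁻⁴ → stable
  141–172 m: −αΔT+βΔS = −(1.2 × 10⁻⁴)(+4.7)+(8 × 10⁻⁴)(+1.34) = 5.1 × 10⁻⁴ → stable
Every interval has Δρ > 0: the column is stably stratified throughout.

none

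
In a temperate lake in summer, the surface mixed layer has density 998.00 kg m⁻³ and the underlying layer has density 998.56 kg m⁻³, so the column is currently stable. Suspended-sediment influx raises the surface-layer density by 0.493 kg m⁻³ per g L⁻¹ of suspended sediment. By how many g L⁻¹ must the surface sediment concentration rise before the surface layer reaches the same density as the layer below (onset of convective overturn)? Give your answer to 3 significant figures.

Density deficit of the surface layer: 998.56 − 998.00 = 0.56 kg m⁻³.
Required change = 0.56 / 0.493 = 1.14 g L⁻¹.

1.14 g L⁻¹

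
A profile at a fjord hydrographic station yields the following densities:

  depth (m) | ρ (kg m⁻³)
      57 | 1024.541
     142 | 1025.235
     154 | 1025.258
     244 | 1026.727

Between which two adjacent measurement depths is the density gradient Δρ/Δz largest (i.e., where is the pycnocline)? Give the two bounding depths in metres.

Compute the density gradient over each adjacent pair:
  57–142 m: Δρ/Δz = 0.694/85 = 8.2 × 10⁻³ kg m⁻⁴
  142–154 m: Δρ/Δz = 0.023/12 = 1.9 × 10⁻³ kg m⁻⁴
  154–244 m: Δρ/Δz = 1.469/90 = 0.016 kg m⁻⁴
The largest gradient is in the 154–244 m interval — the pycnocline.

154–244 m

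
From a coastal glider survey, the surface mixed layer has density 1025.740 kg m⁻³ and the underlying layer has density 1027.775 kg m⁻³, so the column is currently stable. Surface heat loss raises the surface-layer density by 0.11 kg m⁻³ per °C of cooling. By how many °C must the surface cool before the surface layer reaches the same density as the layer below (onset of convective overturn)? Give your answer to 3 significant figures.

Density deficit of the surface layer: 1027.775 − 1025.740 = 2.035 kg m⁻³.
Required change = 2.035 / 0.11 = 18.5 °C.

18.5 °C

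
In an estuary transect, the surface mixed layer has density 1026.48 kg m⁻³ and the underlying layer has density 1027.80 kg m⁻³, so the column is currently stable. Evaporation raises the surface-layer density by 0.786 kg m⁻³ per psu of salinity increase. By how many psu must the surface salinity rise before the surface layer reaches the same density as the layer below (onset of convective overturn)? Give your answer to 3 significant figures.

Density deficit of the surface layer: 1027.80 − 1026.48 = 1.32 kg m⁻³.
Required change = 1.32 / 0.786 = 1.68 psu.

1.68 psu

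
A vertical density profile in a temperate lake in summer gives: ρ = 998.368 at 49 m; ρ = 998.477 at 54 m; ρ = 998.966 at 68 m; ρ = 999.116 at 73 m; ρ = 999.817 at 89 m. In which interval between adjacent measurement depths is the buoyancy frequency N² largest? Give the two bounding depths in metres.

73–89 m

Compute the density gradient over each adjacent pair:
  49–54 m: Δρ/Δz = 0.109/5 = 0.022 kg m⁻⁴
  54–68 m: Δρ/Δz = 0.489/14 = 0.035 kg m⁻⁴
  68–73 m: Δρ/Δz = 0.150/5 = 0.030 kg m⁻⁴
  73–89 m: Δρ/Δz = 0.701/16 = 0.044 kg m⁻⁴
The largest gradient is in the 73–89 m interval — the pycnocline.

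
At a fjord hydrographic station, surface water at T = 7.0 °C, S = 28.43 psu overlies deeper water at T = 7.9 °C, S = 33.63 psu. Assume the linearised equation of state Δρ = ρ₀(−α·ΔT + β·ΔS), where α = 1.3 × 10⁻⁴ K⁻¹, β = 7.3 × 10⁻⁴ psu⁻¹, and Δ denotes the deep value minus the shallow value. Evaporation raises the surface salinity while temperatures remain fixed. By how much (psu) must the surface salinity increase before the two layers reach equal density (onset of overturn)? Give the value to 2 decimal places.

5.04 psu

Neutral buoyancy requires −α(T_deep − T_surf) + β(S_deep − S_surf′) = 0.
S_surf′ = S_deep − (α/β)·ΔT = 33.63 − (1.3 × 10⁻⁴/7.3 × 10⁻⁴)·(+0.9) = 33.4697 psu.
Increase required: 33.4697 − 28.43 = 5.0397 psu.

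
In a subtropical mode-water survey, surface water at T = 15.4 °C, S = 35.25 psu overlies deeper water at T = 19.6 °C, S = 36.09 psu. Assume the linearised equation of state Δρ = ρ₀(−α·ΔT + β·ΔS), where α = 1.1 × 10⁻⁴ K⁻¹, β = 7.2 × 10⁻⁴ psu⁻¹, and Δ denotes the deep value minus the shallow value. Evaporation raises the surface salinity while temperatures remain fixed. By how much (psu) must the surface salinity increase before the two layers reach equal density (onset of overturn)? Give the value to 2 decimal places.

Neutral buoyancy requires −α(T_deep − T_surf) + β(S_deep − S_surf′) = 0.
S_surf′ = S_deep − (α/β)·ΔT = 36.09 − (1.1 × 10⁻⁴/7.2 × 10⁻⁴)·(+4.2) = 35.4483 psu.
Increase required: 35.4483 − 35.25 = 0.1983 psu.

0.20 psu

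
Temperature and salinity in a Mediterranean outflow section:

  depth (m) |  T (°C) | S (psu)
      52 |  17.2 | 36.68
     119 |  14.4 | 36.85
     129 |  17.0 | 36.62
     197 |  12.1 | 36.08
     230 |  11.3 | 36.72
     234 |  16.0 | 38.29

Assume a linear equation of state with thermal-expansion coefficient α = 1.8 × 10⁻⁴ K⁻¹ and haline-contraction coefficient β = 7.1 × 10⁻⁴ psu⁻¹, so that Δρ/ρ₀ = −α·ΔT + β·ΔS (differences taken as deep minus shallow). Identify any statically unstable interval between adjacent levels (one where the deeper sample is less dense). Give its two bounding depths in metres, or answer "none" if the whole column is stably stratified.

119–129 m

Evaluate Δρ/ρ₀ = −αΔT + βΔS across each adjacent pair:
  52–119 m: −αΔT+βΔS = −(1.8 × 10⁻⁴)(-2.8)+(7.1 × 10⁻⁴)(+0.17) = 6.2 × 10⁻⁴ → stable
  119–129 m: −αΔT+βΔS = −(1.8 × 10⁻⁴)(+2.6)+(7.1 × 10⁻⁴)(-0.23) = -6.3 × 10⁻⁴ → UNSTABLE
  129–197 m: −αΔT+βΔS = −(1.8 × 10⁻⁴)(-4.9)+(7.1 × 10⁻⁴)(-0.54) = 5.0 × 10⁻⁴ → stable
  197–230 m: −αΔT+βΔS = −(1.8 × 10⁻⁴)(-0.8)+(7.1 × 10⁻⁴)(+0.64) = 6.0 × 10⁻⁴ → stable
  230–234 m: −αΔT+βΔS = −(1.8 × 10⁻⁴)(+4.7)+(7.1 × 10⁻⁴)(+1.57) = 2.7 × 10⁻⁴ → stable
The 119–129 m interval has Δρ < 0: lighter water underlies denser water.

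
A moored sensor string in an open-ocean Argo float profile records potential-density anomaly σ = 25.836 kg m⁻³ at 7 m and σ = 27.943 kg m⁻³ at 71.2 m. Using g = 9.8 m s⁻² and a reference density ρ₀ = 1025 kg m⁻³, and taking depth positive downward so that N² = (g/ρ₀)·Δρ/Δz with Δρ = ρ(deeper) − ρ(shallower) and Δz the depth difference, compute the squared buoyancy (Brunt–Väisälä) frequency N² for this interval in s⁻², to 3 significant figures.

Δρ = 1027.943 − 1025.836 = 2.107 kg m⁻³ over Δz = 71.2 − 7 = 64.2 m.
N² = (9.8/1025) × (2.107/64.2) = 3.1378 × 10⁻⁴ s⁻² ≈ 3.14 × 10⁻⁴ s⁻².
A positive N² confirms static stability across the interval.

3.14 × 10⁻⁴ s⁻²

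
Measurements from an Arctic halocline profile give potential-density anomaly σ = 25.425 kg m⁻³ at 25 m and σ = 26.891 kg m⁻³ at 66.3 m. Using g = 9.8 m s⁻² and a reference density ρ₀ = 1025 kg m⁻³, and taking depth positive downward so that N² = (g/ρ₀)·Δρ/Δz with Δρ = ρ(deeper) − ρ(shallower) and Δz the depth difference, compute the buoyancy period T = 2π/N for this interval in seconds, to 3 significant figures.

Δρ = 1026.891 − 1025.425 = 1.466 kg m⁻³ over Δz = 66.3 − 25 = 41.3 m.
N² = (9.8/1025) × (1.466/41.3) = 3.3938 × 10⁻⁴ s⁻².
N = √(3.3938 × 10⁻⁴) = 0.018422 rad s⁻¹, so T = 2π/N = 341.07 s ≈ 341 s.

341 s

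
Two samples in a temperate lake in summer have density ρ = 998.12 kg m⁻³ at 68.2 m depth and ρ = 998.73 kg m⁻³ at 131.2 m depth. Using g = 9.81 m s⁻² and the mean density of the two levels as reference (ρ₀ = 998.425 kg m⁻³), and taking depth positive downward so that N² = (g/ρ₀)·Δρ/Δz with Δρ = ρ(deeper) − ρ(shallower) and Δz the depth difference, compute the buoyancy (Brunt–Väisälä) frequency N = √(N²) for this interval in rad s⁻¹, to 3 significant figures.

Δρ = 998.73 − 998.12 = 0.61 kg m⁻³ over Δz = 131.2 − 68.2 = 63 m.
N² = (9.81/998.425) × (0.61/63) = 9.5136 × 10⁻⁵ s⁻².
N = √(9.5136 × 10⁻⁵) = 9.7538 × 10⁻³ rad s⁻¹ ≈ 9.75 × 10⁻³ rad s⁻¹.
Since Δρ > 0 the layer is stably stratified.

9.75 × 10⁻³ rad s⁻¹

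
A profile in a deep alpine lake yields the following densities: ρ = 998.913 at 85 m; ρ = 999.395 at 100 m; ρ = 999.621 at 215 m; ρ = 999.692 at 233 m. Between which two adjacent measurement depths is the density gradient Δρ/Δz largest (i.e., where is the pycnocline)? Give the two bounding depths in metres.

Compute the density gradient over each adjacent pair:
  85–100 m: Δρ/Δz = 0.482/15 = 0.032 kg m⁻⁴
  100–215 m: Δρ/Δz = 0.226/115 = 2.0 × 10⁻³ kg m⁻⁴
  215–233 m: Δρ/Δz = 0.071/18 = 3.9 × 10⁻³ kg m⁻⁴
The largest gradient is in the 85–100 m interval — the pycnocline.

85–100 m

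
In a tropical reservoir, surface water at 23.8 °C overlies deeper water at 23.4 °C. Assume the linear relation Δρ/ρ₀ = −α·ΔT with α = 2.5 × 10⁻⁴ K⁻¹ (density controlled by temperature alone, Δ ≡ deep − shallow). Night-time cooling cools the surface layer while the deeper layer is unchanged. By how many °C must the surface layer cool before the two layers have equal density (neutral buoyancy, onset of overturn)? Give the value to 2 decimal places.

0.40 °C

With temperature the only control, equal density requires T_surf′ = T_deep.
T_surf′ = 23.4 °C.
Cooling required: 23.8 − 23.4 = 0.40 °C.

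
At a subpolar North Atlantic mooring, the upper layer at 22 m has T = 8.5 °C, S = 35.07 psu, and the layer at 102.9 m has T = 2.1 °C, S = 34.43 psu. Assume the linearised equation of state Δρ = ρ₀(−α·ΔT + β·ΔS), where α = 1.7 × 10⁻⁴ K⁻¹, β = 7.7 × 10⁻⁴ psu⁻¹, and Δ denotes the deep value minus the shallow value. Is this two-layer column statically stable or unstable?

ΔT = 2.1 − 8.5 = -6.4 K and ΔS = 34.43 − 35.07 = -0.64 psu (deep − shallow).
−αΔT = 1.088 × 10⁻³; βΔS = -4.928 × 10⁻⁴; sum Δρ/ρ₀ = 5.952 × 10⁻⁴.
Δρ/ρ₀ > 0, so Δρ > 0: deeper water is denser → statically stable.

stable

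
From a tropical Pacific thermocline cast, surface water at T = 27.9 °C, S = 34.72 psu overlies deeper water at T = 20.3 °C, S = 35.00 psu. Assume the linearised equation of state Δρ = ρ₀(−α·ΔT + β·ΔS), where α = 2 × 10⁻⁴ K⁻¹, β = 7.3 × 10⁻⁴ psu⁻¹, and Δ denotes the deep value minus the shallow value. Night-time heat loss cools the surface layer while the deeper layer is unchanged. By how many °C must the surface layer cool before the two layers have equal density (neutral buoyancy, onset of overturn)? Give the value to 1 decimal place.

8.6 °C

Neutral buoyancy requires Δρ = 0, i.e. −α(T_deep − T_surf′) + β(S_deep − S_surf) = 0.
T_surf′ = T_deep − (β/α)·ΔS = 20.3 − (7.3 × 10⁻⁴/2 × 10⁻⁴)·(+0.28) = 19.278 °C.
Cooling required: 27.9 − (19.278) = 8.622 °C.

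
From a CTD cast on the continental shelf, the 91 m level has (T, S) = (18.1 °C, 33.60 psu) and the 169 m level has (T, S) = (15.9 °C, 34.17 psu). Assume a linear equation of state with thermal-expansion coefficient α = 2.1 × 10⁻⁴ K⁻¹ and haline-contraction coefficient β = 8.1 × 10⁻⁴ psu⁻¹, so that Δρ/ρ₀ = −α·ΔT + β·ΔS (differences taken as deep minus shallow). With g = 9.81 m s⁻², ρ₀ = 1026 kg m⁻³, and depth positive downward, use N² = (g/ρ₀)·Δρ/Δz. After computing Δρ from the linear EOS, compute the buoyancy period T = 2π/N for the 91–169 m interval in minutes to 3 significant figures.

ΔT = -2.2 K, ΔS = +0.57 psu (deep − shallow).
Δρ/ρ₀ = −αΔT + βΔS = 4.62 × 10⁻⁴ + 4.617 × 10⁻⁴ = 9.237 × 10⁻⁴, so Δρ ≈ 0.9477 kg m⁻³.
N² = (g/ρ₀)·Δρ/Δz = g·(Δρ/ρ₀)/Δz = 9.81 × 9.237 × 10⁻⁴ / 78 = 1.1617 × 10⁻⁴ s⁻².
N = √(1.1617 × 10⁻⁴) = 0.010778 rad s⁻¹ → T = 2π/N = 582.96 s = 9.7160 min ≈ 9.72 min.

9.72 min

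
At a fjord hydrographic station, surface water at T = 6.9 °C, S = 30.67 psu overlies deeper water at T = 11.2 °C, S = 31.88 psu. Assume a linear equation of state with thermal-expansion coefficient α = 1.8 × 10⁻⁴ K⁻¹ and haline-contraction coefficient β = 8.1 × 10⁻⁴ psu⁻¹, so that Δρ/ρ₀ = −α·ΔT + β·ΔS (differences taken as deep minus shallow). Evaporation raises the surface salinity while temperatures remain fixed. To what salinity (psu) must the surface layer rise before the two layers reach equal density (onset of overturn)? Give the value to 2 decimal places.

30.92 psu

Neutral buoyancy requires −α(T_deep − T_surf) + β(S_deep − S_surf′) = 0.
S_surf′ = S_deep − (α/β)·ΔT = 31.88 − (1.8 × 10⁻⁴/8.1 × 10⁻⁴)·(+4.3) = 30.9244 psu.
Increase required: 30.9244 − 30.67 = 0.2544 psu.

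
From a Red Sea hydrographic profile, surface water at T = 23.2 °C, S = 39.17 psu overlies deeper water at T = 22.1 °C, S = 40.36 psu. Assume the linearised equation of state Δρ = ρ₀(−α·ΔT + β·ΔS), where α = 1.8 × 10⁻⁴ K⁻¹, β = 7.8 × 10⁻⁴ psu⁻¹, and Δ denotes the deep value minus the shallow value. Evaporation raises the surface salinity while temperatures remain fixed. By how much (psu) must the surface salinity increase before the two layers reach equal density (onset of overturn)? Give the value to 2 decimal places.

1.44 psu

Neutral buoyancy requires −α(T_deep − T_surf) + β(S_deep − S_surf′) = 0.
S_surf′ = S_deep − (α/β)·ΔT = 40.36 − (1.8 × 10⁻⁴/7.8 × 10⁻⁴)·(-1.1) = 40.6138 psu.
Increase required: 40.6138 − 39.17 = 1.4438 psu.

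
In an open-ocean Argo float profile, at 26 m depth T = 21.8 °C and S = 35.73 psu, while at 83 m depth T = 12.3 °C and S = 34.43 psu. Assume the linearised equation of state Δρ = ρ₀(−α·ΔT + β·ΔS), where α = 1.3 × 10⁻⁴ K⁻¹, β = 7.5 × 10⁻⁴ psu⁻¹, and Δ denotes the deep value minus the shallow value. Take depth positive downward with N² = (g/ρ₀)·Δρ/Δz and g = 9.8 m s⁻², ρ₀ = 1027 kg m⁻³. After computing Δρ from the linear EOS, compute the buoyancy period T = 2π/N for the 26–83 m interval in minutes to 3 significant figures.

15.7 min

ΔT = -9.5 K, ΔS = -1.30 psu (deep − shallow).
Δρ/ρ₀ = −αΔT + βΔS = 1.235 × 10⁻³ − 9.75 × 10⁻⁴ = 2.60 × 10⁻⁴, so Δρ ≈ 0.2670 kg m⁻³.
N² = (g/ρ₀)·Δρ/Δz = g·(Δρ/ρ₀)/Δz = 9.8 × 2.60 × 10⁻⁴ / 57 = 4.4702 × 10⁻⁵ s⁻².
N = √(4.4702 × 10⁻⁵) = 6.6860 × 10⁻³ rad s⁻¹ → T = 2π/N = 939.75 s = 15.662 min ≈ 15.7 min.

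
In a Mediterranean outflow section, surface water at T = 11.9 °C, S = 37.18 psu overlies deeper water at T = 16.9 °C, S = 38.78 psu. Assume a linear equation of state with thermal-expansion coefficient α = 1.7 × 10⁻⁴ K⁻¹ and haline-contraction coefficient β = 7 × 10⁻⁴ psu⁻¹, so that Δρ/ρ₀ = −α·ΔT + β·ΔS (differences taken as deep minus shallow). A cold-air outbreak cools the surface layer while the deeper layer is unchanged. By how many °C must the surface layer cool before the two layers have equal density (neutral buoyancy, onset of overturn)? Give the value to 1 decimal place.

1.6 °C

Neutral buoyancy requires Δρ = 0, i.e. −α(T_deep − T_surf′) + β(S_deep − S_surf) = 0.
T_surf′ = T_deep − (β/α)·ΔS = 16.9 − (7 × 10⁻⁴/1.7 × 10⁻⁴)·(+1.60) = 10.312 °C.
Cooling required: 11.9 − (10.312) = 1.588 °C.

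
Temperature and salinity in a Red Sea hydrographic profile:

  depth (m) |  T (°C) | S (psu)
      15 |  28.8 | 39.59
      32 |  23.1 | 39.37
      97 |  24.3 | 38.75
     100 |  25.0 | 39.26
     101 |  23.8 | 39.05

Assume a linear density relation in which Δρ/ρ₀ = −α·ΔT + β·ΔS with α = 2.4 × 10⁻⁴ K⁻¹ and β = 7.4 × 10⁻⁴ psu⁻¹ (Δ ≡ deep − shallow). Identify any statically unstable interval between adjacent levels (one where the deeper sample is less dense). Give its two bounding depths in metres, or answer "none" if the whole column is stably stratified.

32–97 m

Evaluate Δρ/ρ₀ = −αΔT + βΔS across each adjacent pair:
  15–32 m: −αΔT+βΔS = −(2.4 × 10⁻⁴)(-5.7)+(7.4 × 10⁻⁴)(-0.22) = 1.2 × 10⁻³ → stable
  32–97 m: −αΔT+βΔS = −(2.4 × 10⁻⁴)(+1.2)+(7.4 × 10⁻⁴)(-0.62) = -7.5 × 10⁻⁴ → UNSTABLE
  97–100 m: −αΔT+βΔS = −(2.4 × 10⁻⁴)(+0.7)+(7.4 × 10⁻⁴)(+0.51) = 2.1 × 10⁻⁴ → stable
  100–101 m: −αΔT+βΔS = −(2.4 × 10⁻⁴)(-1.2)+(7.4 × 10⁻⁴)(-0.21) = 1.3 × 10⁻⁴ → stable
The 32–97 m interval has Δρ < 0: lighter water underlies denser water.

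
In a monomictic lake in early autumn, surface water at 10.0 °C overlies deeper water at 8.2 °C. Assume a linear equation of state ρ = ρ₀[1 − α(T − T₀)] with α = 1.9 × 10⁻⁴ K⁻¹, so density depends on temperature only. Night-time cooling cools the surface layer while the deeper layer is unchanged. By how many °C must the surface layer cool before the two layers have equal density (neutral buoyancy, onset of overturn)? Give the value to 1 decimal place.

1.8 °C

With temperature the only control, equal density requires T_surf′ = T_deep.
T_surf′ = 8.2 °C.
Cooling required: 10.0 − 8.2 = 1.8 °C.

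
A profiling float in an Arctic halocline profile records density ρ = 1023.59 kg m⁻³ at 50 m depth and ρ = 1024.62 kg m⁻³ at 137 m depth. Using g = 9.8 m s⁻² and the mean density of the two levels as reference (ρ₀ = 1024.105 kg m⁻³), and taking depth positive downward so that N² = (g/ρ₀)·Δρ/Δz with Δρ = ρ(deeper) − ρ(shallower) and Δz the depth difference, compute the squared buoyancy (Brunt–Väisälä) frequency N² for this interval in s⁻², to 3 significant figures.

Δρ = 1024.62 − 1023.59 = 1.03 kg m⁻³ over Δz = 137 − 50 = 87 m.
N² = (9.8/1024.105) × (1.03/87) = 1.1329 × 10⁻⁴ s⁻² ≈ 1.13 × 10⁻⁴ s⁻².
N² > 0, so the interval is statically stable.

1.13 × 10⁻⁴ s⁻²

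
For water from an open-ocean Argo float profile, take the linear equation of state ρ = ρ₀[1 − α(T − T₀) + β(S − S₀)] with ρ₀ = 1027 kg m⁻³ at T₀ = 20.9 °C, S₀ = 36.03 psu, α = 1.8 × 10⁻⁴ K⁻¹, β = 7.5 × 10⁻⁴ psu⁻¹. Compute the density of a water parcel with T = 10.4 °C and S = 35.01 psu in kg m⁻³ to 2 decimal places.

T − T₀ = -10.5 K, S − S₀ = -1.02 psu.
Bracket = 1 − α·(-10.5) + β·(-1.02) = 1 + (1.125 × 10⁻³) = 1.0011250.
ρ = 1027 × 1.0011250 = 1028.16 kg m⁻³.

1028.16 kg m⁻³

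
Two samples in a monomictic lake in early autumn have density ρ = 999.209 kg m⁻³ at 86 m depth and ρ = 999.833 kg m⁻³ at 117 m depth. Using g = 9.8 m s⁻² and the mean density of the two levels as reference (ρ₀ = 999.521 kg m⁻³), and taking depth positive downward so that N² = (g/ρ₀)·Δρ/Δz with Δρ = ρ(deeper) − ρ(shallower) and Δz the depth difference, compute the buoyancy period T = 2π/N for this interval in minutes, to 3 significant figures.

7.45 min

Δρ = 999.833 − 999.209 = 0.624 kg m⁻³ over Δz = 117 − 86 = 31 m.
N² = (9.8/999.521) × (0.624/31) = 1.9736 × 10⁻⁴ s⁻².
N = √(1.9736 × 10⁻⁴) = 0.014048 rad s⁻¹, so T = 2π/N = 447.27 s = 7.4545 min ≈ 7.45 min.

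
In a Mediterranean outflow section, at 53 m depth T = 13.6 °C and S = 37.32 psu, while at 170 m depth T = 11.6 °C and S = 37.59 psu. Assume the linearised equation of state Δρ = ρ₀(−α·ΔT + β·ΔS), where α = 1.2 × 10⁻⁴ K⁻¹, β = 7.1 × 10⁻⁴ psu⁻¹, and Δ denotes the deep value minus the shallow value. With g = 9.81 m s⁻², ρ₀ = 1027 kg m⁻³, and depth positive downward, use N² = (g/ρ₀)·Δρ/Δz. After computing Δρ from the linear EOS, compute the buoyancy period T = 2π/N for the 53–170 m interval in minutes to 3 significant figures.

17.4 min

ΔT = -2.0 K, ΔS = +0.27 psu (deep − shallow).
Δρ/ρ₀ = −αΔT + βΔS = 2.40 × 10⁻⁴ + 1.917 × 10⁻⁴ = 4.317 × 10⁻⁴, so Δρ ≈ 0.4434 kg m⁻³.
N² = (g/ρ₀)·Δρ/Δz = g·(Δρ/ρ₀)/Δz = 9.81 × 4.317 × 10⁻⁴ / 117 = 3.6196 × 10⁻⁵ s⁻².
N = √(3.6196 × 10⁻⁵) = 6.0163 × 10⁻³ rad s⁻¹ → T = 2π/N = 1.0444 × 10³ s = 17.407 min ≈ 17.4 min.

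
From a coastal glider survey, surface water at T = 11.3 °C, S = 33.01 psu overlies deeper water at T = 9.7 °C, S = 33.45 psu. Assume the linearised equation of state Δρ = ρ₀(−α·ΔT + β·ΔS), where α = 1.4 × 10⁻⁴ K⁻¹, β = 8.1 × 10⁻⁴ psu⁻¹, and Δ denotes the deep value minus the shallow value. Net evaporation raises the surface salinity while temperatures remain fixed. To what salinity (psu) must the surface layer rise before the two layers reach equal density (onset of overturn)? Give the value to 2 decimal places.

33.73 psu

Neutral buoyancy requires −α(T_deep − T_surf) + β(S_deep − S_surf′) = 0.
S_surf′ = S_deep − (α/β)·ΔT = 33.45 − (1.4 × 10⁻⁴/8.1 × 10⁻⁴)·(-1.6) = 33.7265 psu.
Increase required: 33.7265 − 33.01 = 0.7165 psu.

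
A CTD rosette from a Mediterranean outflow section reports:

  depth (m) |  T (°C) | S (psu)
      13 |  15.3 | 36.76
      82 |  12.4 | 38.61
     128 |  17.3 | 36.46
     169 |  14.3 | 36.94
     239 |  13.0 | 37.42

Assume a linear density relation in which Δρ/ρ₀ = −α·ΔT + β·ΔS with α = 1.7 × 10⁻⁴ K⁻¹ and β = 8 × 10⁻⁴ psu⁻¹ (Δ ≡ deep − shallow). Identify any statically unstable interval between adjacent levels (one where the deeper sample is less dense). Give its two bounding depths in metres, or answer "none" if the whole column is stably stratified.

82–128 m

Evaluate Δρ/ρ₀ = −αΔT + βΔS across each adjacent pair:
  13–82 m: −αΔT+βΔS = −(1.7 × 10⁻⁴)(-2.9)+(8 × 10⁻⁴)(+1.85) = 2.0 × 10⁻³ → stable
  82–128 m: −αΔT+βΔS = −(1.7 × 10⁻⁴)(+4.9)+(8 × 10⁻⁴)(-2.15) = -2.6 × 10⁻³ → UNSTABLE
  128–169 m: −αΔT+βΔS = −(1.7 × 10⁻⁴)(-3.0)+(8 × 10⁻⁴)(+0.48) = 8.9 × 10⁻⁴ → stable
  169–239 m: −αΔT+βΔS = −(1.7 × 10⁻⁴)(-1.3)+(8 × 10⁻⁴)(+0.48) = 6.1 × 10⁻⁴ → stable
The 82–128 m interval has Δρ < 0: lighter water underlies denser water.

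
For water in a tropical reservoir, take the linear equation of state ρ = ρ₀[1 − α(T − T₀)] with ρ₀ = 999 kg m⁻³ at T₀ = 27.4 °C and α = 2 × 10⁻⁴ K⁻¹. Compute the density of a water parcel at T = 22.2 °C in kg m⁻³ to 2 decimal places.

1000.04 kg m⁻³

T − T₀ = -5.2 K.
Bracket = 1 − α·(-5.2) = 1 + (1.04 × 10⁻³) = 1.0010400.
ρ = 999 × 1.0010400 = 1000.04 kg m⁻³.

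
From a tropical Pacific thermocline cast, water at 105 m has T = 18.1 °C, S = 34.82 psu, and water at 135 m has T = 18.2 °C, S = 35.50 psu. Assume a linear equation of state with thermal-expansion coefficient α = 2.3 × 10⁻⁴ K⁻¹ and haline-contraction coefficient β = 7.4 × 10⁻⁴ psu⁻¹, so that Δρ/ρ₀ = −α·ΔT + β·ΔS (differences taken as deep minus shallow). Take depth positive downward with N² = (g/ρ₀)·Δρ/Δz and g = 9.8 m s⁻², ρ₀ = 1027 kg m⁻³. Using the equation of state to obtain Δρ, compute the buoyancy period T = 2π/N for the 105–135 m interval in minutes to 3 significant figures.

ΔT = +0.1 K, ΔS = +0.68 psu (deep − shallow).
Δρ/ρ₀ = −αΔT + βΔS = -2.30 × 10⁻⁵ + 5.032 × 10⁻⁴ = 4.802 × 10⁻⁴, so Δρ ≈ 0.4932 kg m⁻³.
N² = (g/ρ₀)·Δρ/Δz = g·(Δρ/ρ₀)/Δz = 9.8 × 4.802 × 10⁻⁴ / 30 = 1.5687 × 10⁻⁴ s⁻².
N = √(1.5687 × 10⁻⁴) = 0.012525 rad s⁻¹ → T = 2π/N = 501.65 s = 8.3608 min ≈ 8.36 min.

8.36 min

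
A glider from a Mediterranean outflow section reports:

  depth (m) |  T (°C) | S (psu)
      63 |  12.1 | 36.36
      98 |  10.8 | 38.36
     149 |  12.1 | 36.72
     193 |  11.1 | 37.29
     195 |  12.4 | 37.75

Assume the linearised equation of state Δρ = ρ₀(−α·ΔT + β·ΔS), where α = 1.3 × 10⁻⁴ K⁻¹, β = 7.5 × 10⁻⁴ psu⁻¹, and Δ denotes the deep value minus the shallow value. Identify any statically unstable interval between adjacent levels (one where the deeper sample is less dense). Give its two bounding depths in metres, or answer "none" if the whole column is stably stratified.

98–149 m

Evaluate Δρ/ρ₀ = −αΔT + βΔS across each adjacent pair:
  63–98 m: −αΔT+βΔS = −(1.3 × 10⁻⁴)(-1.3)+(7.5 × 10⁻⁴)(+2.00) = 1.7 × 10⁻³ → stable
  98–149 m: −αΔT+βΔS = −(1.3 × 10⁻⁴)(+1.3)+(7.5 × 10⁻⁴)(-1.64) = -1.4 × 10⁻³ → UNSTABLE
  149–193 m: −αΔT+βΔS = −(1.3 × 10⁻⁴)(-1.0)+(7.5 × 10⁻⁴)(+0.57) = 5.6 × 10⁻⁴ → stable
  193–195 m: −αΔT+βΔS = −(1.3 × 10⁻⁴)(+1.3)+(7.5 × 10⁻⁴)(+0.46) = 1.8 × 10⁻⁴ → stable
The 98–149 m interval has Δρ < 0: lighter water underlies denser water.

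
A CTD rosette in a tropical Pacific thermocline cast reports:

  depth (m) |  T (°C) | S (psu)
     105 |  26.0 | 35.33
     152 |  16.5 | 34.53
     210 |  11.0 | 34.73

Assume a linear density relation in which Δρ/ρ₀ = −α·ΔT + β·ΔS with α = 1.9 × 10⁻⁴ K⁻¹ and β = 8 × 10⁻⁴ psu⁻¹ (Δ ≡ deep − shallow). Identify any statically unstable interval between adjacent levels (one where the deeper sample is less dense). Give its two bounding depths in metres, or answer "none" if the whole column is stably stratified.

none

Evaluate Δρ/ρ₀ = −αΔT + βΔS across each adjacent pair:
  105–152 m: −αΔT+βΔS = −(1.9 × 10⁻⁴)(-9.5)+(8 × 10⁻⁴)(-0.80) = 1.2 × 10⁻³ → stable
  152–210 m: −αΔT+βΔS = −(1.9 × 10⁻⁴)(-5.5)+(8 × 10⁻⁴)(+0.20) = 1.2 × 10⁻³ → stable
Every interval has Δρ > 0: the column is stably stratified throughout.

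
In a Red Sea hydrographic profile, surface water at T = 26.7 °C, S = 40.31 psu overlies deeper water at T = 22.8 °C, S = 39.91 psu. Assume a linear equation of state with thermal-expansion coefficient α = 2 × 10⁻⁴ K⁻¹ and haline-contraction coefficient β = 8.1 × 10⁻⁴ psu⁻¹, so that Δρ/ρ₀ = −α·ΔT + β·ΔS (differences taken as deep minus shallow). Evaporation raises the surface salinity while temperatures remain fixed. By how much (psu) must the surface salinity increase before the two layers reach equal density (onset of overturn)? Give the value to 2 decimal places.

Neutral buoyancy requires −α(T_deep − T_surf) + β(S_deep − S_surf′) = 0.
S_surf′ = S_deep − (α/β)·ΔT = 39.91 − (2 × 10⁻⁴/8.1 × 10⁻⁴)·(-3.9) = 40.8730 psu.
Increase required: 40.8730 − 40.31 = 0.5630 psu.

0.56 psu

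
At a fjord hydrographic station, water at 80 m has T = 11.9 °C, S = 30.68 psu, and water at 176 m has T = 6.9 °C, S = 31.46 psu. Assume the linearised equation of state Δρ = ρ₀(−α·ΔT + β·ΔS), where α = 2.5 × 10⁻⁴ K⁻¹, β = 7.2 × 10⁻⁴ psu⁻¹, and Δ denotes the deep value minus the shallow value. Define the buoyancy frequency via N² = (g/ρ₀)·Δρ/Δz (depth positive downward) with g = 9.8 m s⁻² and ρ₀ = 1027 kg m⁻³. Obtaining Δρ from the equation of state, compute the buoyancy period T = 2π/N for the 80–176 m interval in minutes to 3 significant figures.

ΔT = -5.0 K, ΔS = +0.78 psu (deep − shallow).
Δρ/ρ₀ = −αΔT + βΔS = 1.25 × 10⁻³ + 5.616 × 10⁻⁴ = 1.8116 × 10⁻³, so Δρ ≈ 1.861 kg m⁻³.
N² = (g/ρ₀)·Δρ/Δz = g·(Δρ/ρ₀)/Δz = 9.8 × 1.8116 × 10⁻³ / 96 = 1.8493 × 10⁻⁴ s⁻².
N = √(1.8493 × 10⁻⁴) = 0.013599 rad s⁻¹ → T = 2π/N = 462.03 s = 7.7005 min ≈ 7.70 min.

7.70 min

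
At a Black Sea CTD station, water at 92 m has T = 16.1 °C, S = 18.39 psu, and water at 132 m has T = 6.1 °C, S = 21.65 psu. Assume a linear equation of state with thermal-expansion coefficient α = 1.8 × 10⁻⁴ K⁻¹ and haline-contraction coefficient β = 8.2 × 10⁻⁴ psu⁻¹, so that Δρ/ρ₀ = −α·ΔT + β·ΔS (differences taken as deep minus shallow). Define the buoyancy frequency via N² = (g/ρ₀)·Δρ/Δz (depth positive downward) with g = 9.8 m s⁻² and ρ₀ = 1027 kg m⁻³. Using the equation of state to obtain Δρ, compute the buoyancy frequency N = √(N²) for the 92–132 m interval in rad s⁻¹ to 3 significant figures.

ΔT = -10.0 K, ΔS = +3.26 psu (deep − shallow).
Δρ/ρ₀ = −αΔT + βΔS = 1.80 × 10⁻³ + 2.6732 × 10⁻³ = 4.4732 × 10⁻³, so Δρ ≈ 4.594 kg m⁻³.
N² = (g/ρ₀)·Δρ/Δz = g·(Δρ/ρ₀)/Δz = 9.8 × 4.4732 × 10⁻³ / 40 = 1.0959 × 10⁻³ s⁻².
N = √(1.0959 × 10⁻³) = 0.033104 rad s⁻¹ ≈ 0.0331 rad s⁻¹.

0.0331 rad s⁻¹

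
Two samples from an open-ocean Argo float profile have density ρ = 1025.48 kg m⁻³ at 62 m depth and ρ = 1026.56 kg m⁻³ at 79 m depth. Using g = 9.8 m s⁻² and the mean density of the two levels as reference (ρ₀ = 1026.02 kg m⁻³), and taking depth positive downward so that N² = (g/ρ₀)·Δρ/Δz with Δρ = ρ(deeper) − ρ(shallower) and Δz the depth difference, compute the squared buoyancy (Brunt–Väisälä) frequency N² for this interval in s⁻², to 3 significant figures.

Δρ = 1026.56 − 1025.48 = 1.08 kg m⁻³ over Δz = 79 − 62 = 17 m.
N² = (9.8/1026.02) × (1.08/17) = 6.0680 × 10⁻⁴ s⁻² ≈ 6.07 × 10⁻⁴ s⁻².

6.07 × 10⁻⁴ s⁻²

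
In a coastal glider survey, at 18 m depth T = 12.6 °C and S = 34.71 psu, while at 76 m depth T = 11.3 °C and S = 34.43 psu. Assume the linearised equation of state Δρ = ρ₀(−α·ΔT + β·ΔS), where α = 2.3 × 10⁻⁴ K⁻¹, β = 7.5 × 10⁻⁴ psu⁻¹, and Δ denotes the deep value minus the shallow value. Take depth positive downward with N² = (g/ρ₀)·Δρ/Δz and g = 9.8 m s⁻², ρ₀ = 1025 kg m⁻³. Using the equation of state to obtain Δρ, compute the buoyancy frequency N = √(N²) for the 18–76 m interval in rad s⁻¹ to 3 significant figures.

ΔT = -1.3 K, ΔS = -0.28 psu (deep − shallow).
Δρ/ρ₀ = −αΔT + βΔS = 2.99 × 10⁻⁴ − 2.10 × 10⁻⁴ = 8.90 × 10⁻⁵, so Δρ ≈ 0.09122 kg m⁻³.
N² = (g/ρ₀)·Δρ/Δz = g·(Δρ/ρ₀)/Δz = 9.8 × 8.90 × 10⁻⁵ / 58 = 1.5038 × 10⁻⁵ s⁻².
N = √(1.5038 × 10⁻⁵) = 3.8779 × 10⁻³ rad s⁻¹ ≈ 3.88 × 10⁻³ rad s⁻¹.

3.88 × 10⁻³ rad s⁻¹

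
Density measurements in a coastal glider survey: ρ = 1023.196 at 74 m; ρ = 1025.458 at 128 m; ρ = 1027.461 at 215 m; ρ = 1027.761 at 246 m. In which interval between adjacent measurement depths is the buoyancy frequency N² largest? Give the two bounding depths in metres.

74–128 m

Compute the density gradient over each adjacent pair:
  74–128 m: Δρ/Δz = 2.262/54 = 0.042 kg m⁻⁴
  128–215 m: Δρ/Δz = 2.003/87 = 0.023 kg m⁻⁴
  215–246 m: Δρ/Δz = 0.300/31 = 9.7 × 10⁻³ kg m⁻⁴
The largest gradient is in the 74–128 m interval — the pycnocline.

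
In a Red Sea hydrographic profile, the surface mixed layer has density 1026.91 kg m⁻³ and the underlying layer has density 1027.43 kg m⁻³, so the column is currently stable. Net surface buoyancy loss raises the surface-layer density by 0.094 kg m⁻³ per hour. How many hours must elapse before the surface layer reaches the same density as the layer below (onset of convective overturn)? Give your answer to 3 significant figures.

5.53 hours

Density deficit of the surface layer: 1027.43 − 1026.91 = 0.52 kg m⁻³.
Required change = 0.52 / 0.094 = 5.53 hours.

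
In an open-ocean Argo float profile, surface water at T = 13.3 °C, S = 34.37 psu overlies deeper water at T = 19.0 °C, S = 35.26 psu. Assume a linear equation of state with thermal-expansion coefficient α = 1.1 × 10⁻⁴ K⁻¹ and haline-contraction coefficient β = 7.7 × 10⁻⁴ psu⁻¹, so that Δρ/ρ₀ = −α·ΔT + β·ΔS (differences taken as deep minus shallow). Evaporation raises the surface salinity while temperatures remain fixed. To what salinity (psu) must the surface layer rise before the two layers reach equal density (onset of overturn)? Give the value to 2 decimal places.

34.45 psu

Neutral buoyancy requires −α(T_deep − T_surf) + β(S_deep − S_surf′) = 0.
S_surf′ = S_deep − (α/β)·ΔT = 35.26 − (1.1 × 10⁻⁴/7.7 × 10⁻⁴)·(+5.7) = 34.4457 psu.
Increase required: 34.4457 − 34.37 = 0.0757 psu.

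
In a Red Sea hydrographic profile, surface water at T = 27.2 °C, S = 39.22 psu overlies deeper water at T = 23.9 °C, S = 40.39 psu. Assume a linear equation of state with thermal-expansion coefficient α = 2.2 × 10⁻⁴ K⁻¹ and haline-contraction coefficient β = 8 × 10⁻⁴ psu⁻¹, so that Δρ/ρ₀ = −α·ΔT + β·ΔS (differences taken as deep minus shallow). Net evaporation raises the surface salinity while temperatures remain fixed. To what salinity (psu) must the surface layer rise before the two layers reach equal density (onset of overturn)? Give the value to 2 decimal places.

41.30 psu

Neutral buoyancy requires −α(T_deep − T_surf) + β(S_deep − S_surf′) = 0.
S_surf′ = S_deep − (α/β)·ΔT = 40.39 − (2.2 × 10⁻⁴/8 × 10⁻⁴)·(-3.3) = 41.2975 psu.
Increase required: 41.2975 − 39.22 = 2.0775 psu.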